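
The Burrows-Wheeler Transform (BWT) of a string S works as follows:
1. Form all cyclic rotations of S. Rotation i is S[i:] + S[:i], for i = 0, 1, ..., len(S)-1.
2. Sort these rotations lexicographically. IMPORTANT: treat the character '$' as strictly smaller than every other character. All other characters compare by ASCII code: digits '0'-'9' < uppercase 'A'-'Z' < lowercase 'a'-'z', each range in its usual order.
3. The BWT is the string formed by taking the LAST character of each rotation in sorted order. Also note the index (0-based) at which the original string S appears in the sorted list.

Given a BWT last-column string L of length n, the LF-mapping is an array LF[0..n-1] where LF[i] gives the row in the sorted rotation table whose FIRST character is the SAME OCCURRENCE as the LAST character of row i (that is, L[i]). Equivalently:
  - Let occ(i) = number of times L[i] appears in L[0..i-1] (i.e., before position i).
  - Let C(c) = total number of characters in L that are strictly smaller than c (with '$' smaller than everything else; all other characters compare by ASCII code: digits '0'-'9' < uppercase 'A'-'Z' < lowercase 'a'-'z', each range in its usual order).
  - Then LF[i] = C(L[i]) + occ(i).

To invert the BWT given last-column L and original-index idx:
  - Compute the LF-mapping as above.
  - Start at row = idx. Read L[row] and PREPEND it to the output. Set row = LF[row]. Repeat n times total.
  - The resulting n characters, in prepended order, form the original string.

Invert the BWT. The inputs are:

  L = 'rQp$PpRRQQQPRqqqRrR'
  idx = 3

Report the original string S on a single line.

LF mapping: 17 3 12 0 1 13 7 8 4 5 6 2 9 14 15 16 10 18 11
Walk LF starting at row 3, prepending L[row]:
  step 1: row=3, L[3]='$', prepend. Next row=LF[3]=0
  step 2: row=0, L[0]='r', prepend. Next row=LF[0]=17
  step 3: row=17, L[17]='r', prepend. Next row=LF[17]=18
  step 4: row=18, L[18]='R', prepend. Next row=LF[18]=11
  step 5: row=11, L[11]='P', prepend. Next row=LF[11]=2
  step 6: row=2, L[2]='p', prepend. Next row=LF[2]=12
  step 7: row=12, L[12]='R', prepend. Next row=LF[12]=9
  step 8: row=9, L[9]='Q', prepend. Next row=LF[9]=5
  step 9: row=5, L[5]='p', prepend. Next row=LF[5]=13
  step 10: row=13, L[13]='q', prepend. Next row=LF[13]=14
  step 11: row=14, L[14]='q', prepend. Next row=LF[14]=15
  step 12: row=15, L[15]='q', prepend. Next row=LF[15]=16
  step 13: row=16, L[16]='R', prepend. Next row=LF[16]=10
  step 14: row=10, L[10]='Q', prepend. Next row=LF[10]=6
  step 15: row=6, L[6]='R', prepend. Next row=LF[6]=7
  step 16: row=7, L[7]='R', prepend. Next row=LF[7]=8
  step 17: row=8, L[8]='Q', prepend. Next row=LF[8]=4
  step 18: row=4, L[4]='P', prepend. Next row=LF[4]=1
  step 19: row=1, L[1]='Q', prepend. Next row=LF[1]=3
Reversed output: QPQRRQRqqqpQRpPRrr$

Answer: QPQRRQRqqqpQRpPRrr$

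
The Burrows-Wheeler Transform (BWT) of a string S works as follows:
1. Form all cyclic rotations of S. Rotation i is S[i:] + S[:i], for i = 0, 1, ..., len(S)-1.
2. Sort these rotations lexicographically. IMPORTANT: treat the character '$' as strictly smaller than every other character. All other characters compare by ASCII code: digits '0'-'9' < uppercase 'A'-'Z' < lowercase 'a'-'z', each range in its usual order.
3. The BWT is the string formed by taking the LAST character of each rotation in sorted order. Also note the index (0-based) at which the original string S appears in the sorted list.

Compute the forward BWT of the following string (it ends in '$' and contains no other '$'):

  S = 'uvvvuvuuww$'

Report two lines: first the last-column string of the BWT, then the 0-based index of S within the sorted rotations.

All 11 rotations (rotation i = S[i:]+S[:i]):
  rot[0] = uvvvuvuuww$
  rot[1] = vvvuvuuww$u
  rot[2] = vvuvuuww$uv
  rot[3] = vuvuuww$uvv
  rot[4] = uvuuww$uvvv
  rot[5] = vuuww$uvvvu
  rot[6] = uuww$uvvvuv
  rot[7] = uww$uvvvuvu
  rot[8] = ww$uvvvuvuu
  rot[9] = w$uvvvuvuuw
  rot[10] = $uvvvuvuuww
Sorted (with $ < everything):
  sorted[0] = $uvvvuvuuww  (last char: 'w')
  sorted[1] = uuww$uvvvuv  (last char: 'v')
  sorted[2] = uvuuww$uvvv  (last char: 'v')
  sorted[3] = uvvvuvuuww$  (last char: '$')
  sorted[4] = uww$uvvvuvu  (last char: 'u')
  sorted[5] = vuuww$uvvvu  (last char: 'u')
  sorted[6] = vuvuuww$uvv  (last char: 'v')
  sorted[7] = vvuvuuww$uv  (last char: 'v')
  sorted[8] = vvvuvuuww$u  (last char: 'u')
  sorted[9] = w$uvvvuvuuw  (last char: 'w')
  sorted[10] = ww$uvvvuvuu  (last char: 'u')
Last column: wvv$uuvvuwu
Original string S is at sorted index 3

Answer: wvv$uuvvuwu
3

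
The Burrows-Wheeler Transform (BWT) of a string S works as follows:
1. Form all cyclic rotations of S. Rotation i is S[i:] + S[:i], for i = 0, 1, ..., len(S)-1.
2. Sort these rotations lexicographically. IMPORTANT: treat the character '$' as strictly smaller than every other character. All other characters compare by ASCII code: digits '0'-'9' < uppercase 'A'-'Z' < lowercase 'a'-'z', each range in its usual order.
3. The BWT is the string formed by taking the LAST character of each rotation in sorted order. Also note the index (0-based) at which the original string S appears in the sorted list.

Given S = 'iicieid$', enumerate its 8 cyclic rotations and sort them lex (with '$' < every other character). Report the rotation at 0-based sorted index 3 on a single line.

Answer: eid$iici

Derivation:
All 8 rotations (rotation i = S[i:]+S[:i]):
  rot[0] = iicieid$
  rot[1] = icieid$i
  rot[2] = cieid$ii
  rot[3] = ieid$iic
  rot[4] = eid$iici
  rot[5] = id$iicie
  rot[6] = d$iiciei
  rot[7] = $iicieid
Sorted (with $ < everything):
  sorted[0] = $iicieid
  sorted[1] = cieid$ii
  sorted[2] = d$iiciei
  sorted[3] = eid$iici
  sorted[4] = icieid$i
  sorted[5] = id$iicie
  sorted[6] = ieid$iic
  sorted[7] = iicieid$
sorted[3] = eid$iici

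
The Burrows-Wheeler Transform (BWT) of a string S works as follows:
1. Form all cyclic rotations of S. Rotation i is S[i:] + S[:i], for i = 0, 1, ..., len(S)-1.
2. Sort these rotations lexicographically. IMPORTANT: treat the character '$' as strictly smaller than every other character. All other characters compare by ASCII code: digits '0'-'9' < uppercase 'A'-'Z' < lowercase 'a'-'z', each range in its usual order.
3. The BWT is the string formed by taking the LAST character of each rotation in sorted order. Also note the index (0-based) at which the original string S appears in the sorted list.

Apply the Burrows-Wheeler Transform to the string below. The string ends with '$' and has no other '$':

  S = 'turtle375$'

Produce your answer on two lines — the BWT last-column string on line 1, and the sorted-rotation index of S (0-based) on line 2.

Answer: 5e73ltur$t
8

Derivation:
All 10 rotations (rotation i = S[i:]+S[:i]):
  rot[0] = turtle375$
  rot[1] = urtle375$t
  rot[2] = rtle375$tu
  rot[3] = tle375$tur
  rot[4] = le375$turt
  rot[5] = e375$turtl
  rot[6] = 375$turtle
  rot[7] = 75$turtle3
  rot[8] = 5$turtle37
  rot[9] = $turtle375
Sorted (with $ < everything):
  sorted[0] = $turtle375  (last char: '5')
  sorted[1] = 375$turtle  (last char: 'e')
  sorted[2] = 5$turtle37  (last char: '7')
  sorted[3] = 75$turtle3  (last char: '3')
  sorted[4] = e375$turtl  (last char: 'l')
  sorted[5] = le375$turt  (last char: 't')
  sorted[6] = rtle375$tu  (last char: 'u')
  sorted[7] = tle375$tur  (last char: 'r')
  sorted[8] = turtle375$  (last char: '$')
  sorted[9] = urtle375$t  (last char: 't')
Last column: 5e73ltur$t
Original string S is at sorted index 8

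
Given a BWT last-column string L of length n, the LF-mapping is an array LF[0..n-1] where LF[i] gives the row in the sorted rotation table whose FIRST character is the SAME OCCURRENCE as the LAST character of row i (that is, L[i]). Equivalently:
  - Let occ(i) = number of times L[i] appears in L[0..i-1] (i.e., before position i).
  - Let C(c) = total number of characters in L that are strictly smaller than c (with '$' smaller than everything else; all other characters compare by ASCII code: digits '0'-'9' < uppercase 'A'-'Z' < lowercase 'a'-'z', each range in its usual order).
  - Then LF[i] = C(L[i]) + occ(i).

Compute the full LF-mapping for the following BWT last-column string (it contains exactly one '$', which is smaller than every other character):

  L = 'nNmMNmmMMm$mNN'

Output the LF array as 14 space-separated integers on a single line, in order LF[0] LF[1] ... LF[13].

Char counts: '$':1, 'M':3, 'N':4, 'm':5, 'n':1
C (first-col start): C('$')=0, C('M')=1, C('N')=4, C('m')=8, C('n')=13
L[0]='n': occ=0, LF[0]=C('n')+0=13+0=13
L[1]='N': occ=0, LF[1]=C('N')+0=4+0=4
L[2]='m': occ=0, LF[2]=C('m')+0=8+0=8
L[3]='M': occ=0, LF[3]=C('M')+0=1+0=1
L[4]='N': occ=1, LF[4]=C('N')+1=4+1=5
L[5]='m': occ=1, LF[5]=C('m')+1=8+1=9
L[6]='m': occ=2, LF[6]=C('m')+2=8+2=10
L[7]='M': occ=1, LF[7]=C('M')+1=1+1=2
L[8]='M': occ=2, LF[8]=C('M')+2=1+2=3
L[9]='m': occ=3, LF[9]=C('m')+3=8+3=11
L[10]='$': occ=0, LF[10]=C('$')+0=0+0=0
L[11]='m': occ=4, LF[11]=C('m')+4=8+4=12
L[12]='N': occ=2, LF[12]=C('N')+2=4+2=6
L[13]='N': occ=3, LF[13]=C('N')+3=4+3=7

Answer: 13 4 8 1 5 9 10 2 3 11 0 12 6 7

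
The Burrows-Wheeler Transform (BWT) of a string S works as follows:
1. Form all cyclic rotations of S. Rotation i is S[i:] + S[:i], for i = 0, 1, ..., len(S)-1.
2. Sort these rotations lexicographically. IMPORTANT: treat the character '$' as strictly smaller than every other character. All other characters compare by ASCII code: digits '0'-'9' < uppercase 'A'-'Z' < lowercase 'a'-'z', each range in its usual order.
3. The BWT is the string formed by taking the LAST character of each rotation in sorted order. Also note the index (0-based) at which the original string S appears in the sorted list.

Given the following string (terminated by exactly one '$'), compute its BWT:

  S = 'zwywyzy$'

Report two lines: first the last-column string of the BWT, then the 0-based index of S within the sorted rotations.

All 8 rotations (rotation i = S[i:]+S[:i]):
  rot[0] = zwywyzy$
  rot[1] = wywyzy$z
  rot[2] = ywyzy$zw
  rot[3] = wyzy$zwy
  rot[4] = yzy$zwyw
  rot[5] = zy$zwywy
  rot[6] = y$zwywyz
  rot[7] = $zwywyzy
Sorted (with $ < everything):
  sorted[0] = $zwywyzy  (last char: 'y')
  sorted[1] = wywyzy$z  (last char: 'z')
  sorted[2] = wyzy$zwy  (last char: 'y')
  sorted[3] = y$zwywyz  (last char: 'z')
  sorted[4] = ywyzy$zw  (last char: 'w')
  sorted[5] = yzy$zwyw  (last char: 'w')
  sorted[6] = zwywyzy$  (last char: '$')
  sorted[7] = zy$zwywy  (last char: 'y')
Last column: yzyzww$y
Original string S is at sorted index 6

Answer: yzyzww$y
6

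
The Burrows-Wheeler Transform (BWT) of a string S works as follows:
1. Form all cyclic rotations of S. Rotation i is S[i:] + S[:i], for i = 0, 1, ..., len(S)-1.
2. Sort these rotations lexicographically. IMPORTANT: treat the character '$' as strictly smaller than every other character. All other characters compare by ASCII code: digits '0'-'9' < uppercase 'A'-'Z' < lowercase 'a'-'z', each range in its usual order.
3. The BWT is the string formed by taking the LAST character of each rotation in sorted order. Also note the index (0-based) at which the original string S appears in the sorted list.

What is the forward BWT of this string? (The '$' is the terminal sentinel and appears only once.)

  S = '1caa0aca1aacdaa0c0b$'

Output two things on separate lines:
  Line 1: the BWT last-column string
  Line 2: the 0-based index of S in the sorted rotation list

Answer: bacaa$aaccd10a00a1ac
5

Derivation:
All 20 rotations (rotation i = S[i:]+S[:i]):
  rot[0] = 1caa0aca1aacdaa0c0b$
  rot[1] = caa0aca1aacdaa0c0b$1
  rot[2] = aa0aca1aacdaa0c0b$1c
  rot[3] = a0aca1aacdaa0c0b$1ca
  rot[4] = 0aca1aacdaa0c0b$1caa
  rot[5] = aca1aacdaa0c0b$1caa0
  rot[6] = ca1aacdaa0c0b$1caa0a
  rot[7] = a1aacdaa0c0b$1caa0ac
  rot[8] = 1aacdaa0c0b$1caa0aca
  rot[9] = aacdaa0c0b$1caa0aca1
  rot[10] = acdaa0c0b$1caa0aca1a
  rot[11] = cdaa0c0b$1caa0aca1aa
  rot[12] = daa0c0b$1caa0aca1aac
  rot[13] = aa0c0b$1caa0aca1aacd
  rot[14] = a0c0b$1caa0aca1aacda
  rot[15] = 0c0b$1caa0aca1aacdaa
  rot[16] = c0b$1caa0aca1aacdaa0
  rot[17] = 0b$1caa0aca1aacdaa0c
  rot[18] = b$1caa0aca1aacdaa0c0
  rot[19] = $1caa0aca1aacdaa0c0b
Sorted (with $ < everything):
  sorted[0] = $1caa0aca1aacdaa0c0b  (last char: 'b')
  sorted[1] = 0aca1aacdaa0c0b$1caa  (last char: 'a')
  sorted[2] = 0b$1caa0aca1aacdaa0c  (last char: 'c')
  sorted[3] = 0c0b$1caa0aca1aacdaa  (last char: 'a')
  sorted[4] = 1aacdaa0c0b$1caa0aca  (last char: 'a')
  sorted[5] = 1caa0aca1aacdaa0c0b$  (last char: '$')
  sorted[6] = a0aca1aacdaa0c0b$1ca  (last char: 'a')
  sorted[7] = a0c0b$1caa0aca1aacda  (last char: 'a')
  sorted[8] = a1aacdaa0c0b$1caa0ac  (last char: 'c')
  sorted[9] = aa0aca1aacdaa0c0b$1c  (last char: 'c')
  sorted[10] = aa0c0b$1caa0aca1aacd  (last char: 'd')
  sorted[11] = aacdaa0c0b$1caa0aca1  (last char: '1')
  sorted[12] = aca1aacdaa0c0b$1caa0  (last char: '0')
  sorted[13] = acdaa0c0b$1caa0aca1a  (last char: 'a')
  sorted[14] = b$1caa0aca1aacdaa0c0  (last char: '0')
  sorted[15] = c0b$1caa0aca1aacdaa0  (last char: '0')
  sorted[16] = ca1aacdaa0c0b$1caa0a  (last char: 'a')
  sorted[17] = caa0aca1aacdaa0c0b$1  (last char: '1')
  sorted[18] = cdaa0c0b$1caa0aca1aa  (last char: 'a')
  sorted[19] = daa0c0b$1caa0aca1aac  (last char: 'c')
Last column: bacaa$aaccd10a00a1ac
Original string S is at sorted index 5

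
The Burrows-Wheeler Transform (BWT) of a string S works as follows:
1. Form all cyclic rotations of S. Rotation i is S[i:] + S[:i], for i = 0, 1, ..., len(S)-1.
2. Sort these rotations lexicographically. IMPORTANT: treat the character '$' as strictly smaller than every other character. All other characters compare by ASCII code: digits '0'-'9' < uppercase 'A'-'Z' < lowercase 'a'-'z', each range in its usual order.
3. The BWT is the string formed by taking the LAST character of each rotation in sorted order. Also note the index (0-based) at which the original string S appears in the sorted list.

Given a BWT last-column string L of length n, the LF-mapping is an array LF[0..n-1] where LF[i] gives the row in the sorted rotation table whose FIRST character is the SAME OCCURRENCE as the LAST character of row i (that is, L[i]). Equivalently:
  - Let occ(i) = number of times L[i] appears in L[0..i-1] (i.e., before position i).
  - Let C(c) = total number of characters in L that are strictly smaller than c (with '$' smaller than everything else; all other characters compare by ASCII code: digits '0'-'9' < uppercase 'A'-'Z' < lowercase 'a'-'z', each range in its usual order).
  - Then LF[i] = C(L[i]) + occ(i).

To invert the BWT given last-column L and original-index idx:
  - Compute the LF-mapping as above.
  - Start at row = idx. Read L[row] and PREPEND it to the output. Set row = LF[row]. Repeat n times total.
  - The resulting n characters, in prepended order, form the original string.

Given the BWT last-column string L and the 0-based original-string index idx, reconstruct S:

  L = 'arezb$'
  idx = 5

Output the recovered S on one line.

LF mapping: 1 4 3 5 2 0
Walk LF starting at row 5, prepending L[row]:
  step 1: row=5, L[5]='$', prepend. Next row=LF[5]=0
  step 2: row=0, L[0]='a', prepend. Next row=LF[0]=1
  step 3: row=1, L[1]='r', prepend. Next row=LF[1]=4
  step 4: row=4, L[4]='b', prepend. Next row=LF[4]=2
  step 5: row=2, L[2]='e', prepend. Next row=LF[2]=3
  step 6: row=3, L[3]='z', prepend. Next row=LF[3]=5
Reversed output: zebra$

Answer: zebra$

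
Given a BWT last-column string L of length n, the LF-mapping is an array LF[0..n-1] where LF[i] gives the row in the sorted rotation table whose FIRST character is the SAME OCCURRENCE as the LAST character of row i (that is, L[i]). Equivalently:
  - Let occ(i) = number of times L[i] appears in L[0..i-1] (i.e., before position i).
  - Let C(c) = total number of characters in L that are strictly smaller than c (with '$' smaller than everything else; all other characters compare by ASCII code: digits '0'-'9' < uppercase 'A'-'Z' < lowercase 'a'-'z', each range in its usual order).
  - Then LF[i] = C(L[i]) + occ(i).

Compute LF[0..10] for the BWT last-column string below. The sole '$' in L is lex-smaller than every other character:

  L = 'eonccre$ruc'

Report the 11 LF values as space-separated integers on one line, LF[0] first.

Answer: 4 7 6 1 2 8 5 0 9 10 3

Derivation:
Char counts: '$':1, 'c':3, 'e':2, 'n':1, 'o':1, 'r':2, 'u':1
C (first-col start): C('$')=0, C('c')=1, C('e')=4, C('n')=6, C('o')=7, C('r')=8, C('u')=10
L[0]='e': occ=0, LF[0]=C('e')+0=4+0=4
L[1]='o': occ=0, LF[1]=C('o')+0=7+0=7
L[2]='n': occ=0, LF[2]=C('n')+0=6+0=6
L[3]='c': occ=0, LF[3]=C('c')+0=1+0=1
L[4]='c': occ=1, LF[4]=C('c')+1=1+1=2
L[5]='r': occ=0, LF[5]=C('r')+0=8+0=8
L[6]='e': occ=1, LF[6]=C('e')+1=4+1=5
L[7]='$': occ=0, LF[7]=C('$')+0=0+0=0
L[8]='r': occ=1, LF[8]=C('r')+1=8+1=9
L[9]='u': occ=0, LF[9]=C('u')+0=10+0=10
L[10]='c': occ=2, LF[10]=C('c')+2=1+2=3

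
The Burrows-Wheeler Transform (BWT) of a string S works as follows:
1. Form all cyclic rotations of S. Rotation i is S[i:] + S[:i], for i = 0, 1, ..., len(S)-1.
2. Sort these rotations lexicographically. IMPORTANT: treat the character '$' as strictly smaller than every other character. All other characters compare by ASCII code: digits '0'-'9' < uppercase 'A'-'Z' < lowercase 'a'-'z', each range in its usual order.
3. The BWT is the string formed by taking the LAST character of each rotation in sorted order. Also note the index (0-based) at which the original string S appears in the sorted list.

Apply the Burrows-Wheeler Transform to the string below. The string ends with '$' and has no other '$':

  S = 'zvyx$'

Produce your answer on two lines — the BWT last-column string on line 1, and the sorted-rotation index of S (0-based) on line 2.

All 5 rotations (rotation i = S[i:]+S[:i]):
  rot[0] = zvyx$
  rot[1] = vyx$z
  rot[2] = yx$zv
  rot[3] = x$zvy
  rot[4] = $zvyx
Sorted (with $ < everything):
  sorted[0] = $zvyx  (last char: 'x')
  sorted[1] = vyx$z  (last char: 'z')
  sorted[2] = x$zvy  (last char: 'y')
  sorted[3] = yx$zv  (last char: 'v')
  sorted[4] = zvyx$  (last char: '$')
Last column: xzyv$
Original string S is at sorted index 4

Answer: xzyv$
4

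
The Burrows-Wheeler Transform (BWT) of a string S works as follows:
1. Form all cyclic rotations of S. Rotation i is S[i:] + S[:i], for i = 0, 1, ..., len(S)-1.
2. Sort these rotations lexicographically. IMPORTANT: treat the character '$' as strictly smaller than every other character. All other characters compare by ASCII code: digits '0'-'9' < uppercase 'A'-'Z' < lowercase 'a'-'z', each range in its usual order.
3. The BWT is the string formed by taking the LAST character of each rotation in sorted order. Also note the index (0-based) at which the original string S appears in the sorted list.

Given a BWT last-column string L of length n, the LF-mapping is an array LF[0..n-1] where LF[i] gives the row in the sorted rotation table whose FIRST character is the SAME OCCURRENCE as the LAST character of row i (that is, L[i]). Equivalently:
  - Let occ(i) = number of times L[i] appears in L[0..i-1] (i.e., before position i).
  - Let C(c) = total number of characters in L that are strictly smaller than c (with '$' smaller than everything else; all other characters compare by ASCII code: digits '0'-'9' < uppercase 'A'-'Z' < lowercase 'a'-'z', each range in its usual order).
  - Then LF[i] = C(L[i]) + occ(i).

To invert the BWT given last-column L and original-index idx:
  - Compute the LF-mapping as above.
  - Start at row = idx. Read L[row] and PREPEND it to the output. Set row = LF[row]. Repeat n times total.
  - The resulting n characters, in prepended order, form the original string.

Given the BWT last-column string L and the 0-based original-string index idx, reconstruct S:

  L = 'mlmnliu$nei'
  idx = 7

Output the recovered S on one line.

Answer: millennium$

Derivation:
LF mapping: 6 4 7 8 5 2 10 0 9 1 3
Walk LF starting at row 7, prepending L[row]:
  step 1: row=7, L[7]='$', prepend. Next row=LF[7]=0
  step 2: row=0, L[0]='m', prepend. Next row=LF[0]=6
  step 3: row=6, L[6]='u', prepend. Next row=LF[6]=10
  step 4: row=10, L[10]='i', prepend. Next row=LF[10]=3
  step 5: row=3, L[3]='n', prepend. Next row=LF[3]=8
  step 6: row=8, L[8]='n', prepend. Next row=LF[8]=9
  step 7: row=9, L[9]='e', prepend. Next row=LF[9]=1
  step 8: row=1, L[1]='l', prepend. Next row=LF[1]=4
  step 9: row=4, L[4]='l', prepend. Next row=LF[4]=5
  step 10: row=5, L[5]='i', prepend. Next row=LF[5]=2
  step 11: row=2, L[2]='m', prepend. Next row=LF[2]=7
Reversed output: millennium$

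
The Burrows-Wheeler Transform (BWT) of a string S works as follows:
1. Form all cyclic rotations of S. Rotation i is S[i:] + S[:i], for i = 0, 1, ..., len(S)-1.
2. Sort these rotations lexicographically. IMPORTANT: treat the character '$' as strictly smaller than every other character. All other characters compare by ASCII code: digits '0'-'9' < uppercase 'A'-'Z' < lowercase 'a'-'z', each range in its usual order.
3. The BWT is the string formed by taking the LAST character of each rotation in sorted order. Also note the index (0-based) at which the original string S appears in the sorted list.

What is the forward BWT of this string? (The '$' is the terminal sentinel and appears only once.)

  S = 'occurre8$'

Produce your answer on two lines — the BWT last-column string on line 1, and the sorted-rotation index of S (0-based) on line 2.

All 9 rotations (rotation i = S[i:]+S[:i]):
  rot[0] = occurre8$
  rot[1] = ccurre8$o
  rot[2] = curre8$oc
  rot[3] = urre8$occ
  rot[4] = rre8$occu
  rot[5] = re8$occur
  rot[6] = e8$occurr
  rot[7] = 8$occurre
  rot[8] = $occurre8
Sorted (with $ < everything):
  sorted[0] = $occurre8  (last char: '8')
  sorted[1] = 8$occurre  (last char: 'e')
  sorted[2] = ccurre8$o  (last char: 'o')
  sorted[3] = curre8$oc  (last char: 'c')
  sorted[4] = e8$occurr  (last char: 'r')
  sorted[5] = occurre8$  (last char: '$')
  sorted[6] = re8$occur  (last char: 'r')
  sorted[7] = rre8$occu  (last char: 'u')
  sorted[8] = urre8$occ  (last char: 'c')
Last column: 8eocr$ruc
Original string S is at sorted index 5

Answer: 8eocr$ruc
5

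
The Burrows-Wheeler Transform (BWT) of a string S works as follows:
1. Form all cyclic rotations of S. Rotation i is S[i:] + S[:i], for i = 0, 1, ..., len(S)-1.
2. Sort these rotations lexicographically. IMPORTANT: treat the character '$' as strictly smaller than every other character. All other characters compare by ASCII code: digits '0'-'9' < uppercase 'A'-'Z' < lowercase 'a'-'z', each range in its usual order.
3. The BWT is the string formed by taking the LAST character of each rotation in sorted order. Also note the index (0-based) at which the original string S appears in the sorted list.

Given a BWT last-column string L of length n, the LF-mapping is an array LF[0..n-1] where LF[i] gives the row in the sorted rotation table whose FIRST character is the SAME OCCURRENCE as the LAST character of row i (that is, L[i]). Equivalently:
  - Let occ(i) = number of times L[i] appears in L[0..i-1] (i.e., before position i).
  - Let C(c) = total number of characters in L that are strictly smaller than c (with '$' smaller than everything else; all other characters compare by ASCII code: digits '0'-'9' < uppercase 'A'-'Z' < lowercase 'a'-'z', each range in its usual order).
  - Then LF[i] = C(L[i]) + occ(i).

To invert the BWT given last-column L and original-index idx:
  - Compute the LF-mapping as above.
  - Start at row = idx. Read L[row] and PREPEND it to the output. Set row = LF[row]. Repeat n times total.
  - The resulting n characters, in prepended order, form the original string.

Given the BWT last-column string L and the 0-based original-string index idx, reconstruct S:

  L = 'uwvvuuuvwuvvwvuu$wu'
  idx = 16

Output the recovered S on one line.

LF mapping: 1 15 9 10 2 3 4 11 16 5 12 13 17 14 6 7 0 18 8
Walk LF starting at row 16, prepending L[row]:
  step 1: row=16, L[16]='$', prepend. Next row=LF[16]=0
  step 2: row=0, L[0]='u', prepend. Next row=LF[0]=1
  step 3: row=1, L[1]='w', prepend. Next row=LF[1]=15
  step 4: row=15, L[15]='u', prepend. Next row=LF[15]=7
  step 5: row=7, L[7]='v', prepend. Next row=LF[7]=11
  step 6: row=11, L[11]='v', prepend. Next row=LF[11]=13
  step 7: row=13, L[13]='v', prepend. Next row=LF[13]=14
  step 8: row=14, L[14]='u', prepend. Next row=LF[14]=6
  step 9: row=6, L[6]='u', prepend. Next row=LF[6]=4
  step 10: row=4, L[4]='u', prepend. Next row=LF[4]=2
  step 11: row=2, L[2]='v', prepend. Next row=LF[2]=9
  step 12: row=9, L[9]='u', prepend. Next row=LF[9]=5
  step 13: row=5, L[5]='u', prepend. Next row=LF[5]=3
  step 14: row=3, L[3]='v', prepend. Next row=LF[3]=10
  step 15: row=10, L[10]='v', prepend. Next row=LF[10]=12
  step 16: row=12, L[12]='w', prepend. Next row=LF[12]=17
  step 17: row=17, L[17]='w', prepend. Next row=LF[17]=18
  step 18: row=18, L[18]='u', prepend. Next row=LF[18]=8
  step 19: row=8, L[8]='w', prepend. Next row=LF[8]=16
Reversed output: wuwwvvuuvuuuvvvuwu$

Answer: wuwwvvuuvuuuvvvuwu$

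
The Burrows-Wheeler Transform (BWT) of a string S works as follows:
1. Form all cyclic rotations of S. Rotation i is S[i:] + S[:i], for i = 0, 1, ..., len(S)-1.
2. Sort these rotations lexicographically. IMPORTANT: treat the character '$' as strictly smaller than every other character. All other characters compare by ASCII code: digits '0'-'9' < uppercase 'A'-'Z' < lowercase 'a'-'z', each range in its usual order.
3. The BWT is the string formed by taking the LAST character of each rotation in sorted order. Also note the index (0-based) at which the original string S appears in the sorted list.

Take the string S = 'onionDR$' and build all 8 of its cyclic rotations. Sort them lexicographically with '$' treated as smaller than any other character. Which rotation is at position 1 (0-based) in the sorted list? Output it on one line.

All 8 rotations (rotation i = S[i:]+S[:i]):
  rot[0] = onionDR$
  rot[1] = nionDR$o
  rot[2] = ionDR$on
  rot[3] = onDR$oni
  rot[4] = nDR$onio
  rot[5] = DR$onion
  rot[6] = R$onionD
  rot[7] = $onionDR
Sorted (with $ < everything):
  sorted[0] = $onionDR
  sorted[1] = DR$onion
  sorted[2] = R$onionD
  sorted[3] = ionDR$on
  sorted[4] = nDR$onio
  sorted[5] = nionDR$o
  sorted[6] = onDR$oni
  sorted[7] = onionDR$
sorted[1] = DR$onion

Answer: DR$onion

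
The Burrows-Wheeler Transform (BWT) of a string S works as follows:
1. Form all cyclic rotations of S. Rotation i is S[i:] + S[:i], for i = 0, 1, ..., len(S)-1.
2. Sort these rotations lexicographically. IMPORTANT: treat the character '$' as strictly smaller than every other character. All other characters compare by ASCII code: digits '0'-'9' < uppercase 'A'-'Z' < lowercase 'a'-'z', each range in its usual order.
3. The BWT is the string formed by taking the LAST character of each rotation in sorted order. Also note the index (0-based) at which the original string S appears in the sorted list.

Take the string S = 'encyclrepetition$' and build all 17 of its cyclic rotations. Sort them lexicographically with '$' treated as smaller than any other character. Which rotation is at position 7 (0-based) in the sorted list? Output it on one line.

All 17 rotations (rotation i = S[i:]+S[:i]):
  rot[0] = encyclrepetition$
  rot[1] = ncyclrepetition$e
  rot[2] = cyclrepetition$en
  rot[3] = yclrepetition$enc
  rot[4] = clrepetition$ency
  rot[5] = lrepetition$encyc
  rot[6] = repetition$encycl
  rot[7] = epetition$encyclr
  rot[8] = petition$encyclre
  rot[9] = etition$encyclrep
  rot[10] = tition$encyclrepe
  rot[11] = ition$encyclrepet
  rot[12] = tion$encyclrepeti
  rot[13] = ion$encyclrepetit
  rot[14] = on$encyclrepetiti
  rot[15] = n$encyclrepetitio
  rot[16] = $encyclrepetition
Sorted (with $ < everything):
  sorted[0] = $encyclrepetition
  sorted[1] = clrepetition$ency
  sorted[2] = cyclrepetition$en
  sorted[3] = encyclrepetition$
  sorted[4] = epetition$encyclr
  sorted[5] = etition$encyclrep
  sorted[6] = ion$encyclrepetit
  sorted[7] = ition$encyclrepet
  sorted[8] = lrepetition$encyc
  sorted[9] = n$encyclrepetitio
  sorted[10] = ncyclrepetition$e
  sorted[11] = on$encyclrepetiti
  sorted[12] = petition$encyclre
  sorted[13] = repetition$encycl
  sorted[14] = tion$encyclrepeti
  sorted[15] = tition$encyclrepe
  sorted[16] = yclrepetition$enc
sorted[7] = ition$encyclrepet

Answer: ition$encyclrepet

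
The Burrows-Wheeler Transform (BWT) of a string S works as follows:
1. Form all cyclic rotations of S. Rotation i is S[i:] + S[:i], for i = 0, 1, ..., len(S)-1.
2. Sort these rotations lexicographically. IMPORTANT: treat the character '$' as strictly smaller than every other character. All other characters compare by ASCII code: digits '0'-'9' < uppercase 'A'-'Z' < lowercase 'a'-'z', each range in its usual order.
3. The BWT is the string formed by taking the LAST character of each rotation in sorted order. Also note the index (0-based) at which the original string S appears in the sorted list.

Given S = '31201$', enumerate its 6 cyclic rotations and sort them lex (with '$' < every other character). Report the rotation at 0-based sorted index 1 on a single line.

All 6 rotations (rotation i = S[i:]+S[:i]):
  rot[0] = 31201$
  rot[1] = 1201$3
  rot[2] = 201$31
  rot[3] = 01$312
  rot[4] = 1$3120
  rot[5] = $31201
Sorted (with $ < everything):
  sorted[0] = $31201
  sorted[1] = 01$312
  sorted[2] = 1$3120
  sorted[3] = 1201$3
  sorted[4] = 201$31
  sorted[5] = 31201$
sorted[1] = 01$312

Answer: 01$312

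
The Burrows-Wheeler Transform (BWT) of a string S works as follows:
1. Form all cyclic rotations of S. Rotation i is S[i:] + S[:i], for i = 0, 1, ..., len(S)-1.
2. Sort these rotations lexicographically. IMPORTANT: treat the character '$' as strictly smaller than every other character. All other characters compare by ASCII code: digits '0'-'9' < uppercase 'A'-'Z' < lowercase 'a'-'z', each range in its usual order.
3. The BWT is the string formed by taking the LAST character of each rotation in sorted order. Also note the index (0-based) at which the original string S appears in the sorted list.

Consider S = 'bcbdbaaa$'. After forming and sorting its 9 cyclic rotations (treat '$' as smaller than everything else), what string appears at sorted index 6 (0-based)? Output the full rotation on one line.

Answer: bdbaaa$bc

Derivation:
All 9 rotations (rotation i = S[i:]+S[:i]):
  rot[0] = bcbdbaaa$
  rot[1] = cbdbaaa$b
  rot[2] = bdbaaa$bc
  rot[3] = dbaaa$bcb
  rot[4] = baaa$bcbd
  rot[5] = aaa$bcbdb
  rot[6] = aa$bcbdba
  rot[7] = a$bcbdbaa
  rot[8] = $bcbdbaaa
Sorted (with $ < everything):
  sorted[0] = $bcbdbaaa
  sorted[1] = a$bcbdbaa
  sorted[2] = aa$bcbdba
  sorted[3] = aaa$bcbdb
  sorted[4] = baaa$bcbd
  sorted[5] = bcbdbaaa$
  sorted[6] = bdbaaa$bc
  sorted[7] = cbdbaaa$b
  sorted[8] = dbaaa$bcb
sorted[6] = bdbaaa$bc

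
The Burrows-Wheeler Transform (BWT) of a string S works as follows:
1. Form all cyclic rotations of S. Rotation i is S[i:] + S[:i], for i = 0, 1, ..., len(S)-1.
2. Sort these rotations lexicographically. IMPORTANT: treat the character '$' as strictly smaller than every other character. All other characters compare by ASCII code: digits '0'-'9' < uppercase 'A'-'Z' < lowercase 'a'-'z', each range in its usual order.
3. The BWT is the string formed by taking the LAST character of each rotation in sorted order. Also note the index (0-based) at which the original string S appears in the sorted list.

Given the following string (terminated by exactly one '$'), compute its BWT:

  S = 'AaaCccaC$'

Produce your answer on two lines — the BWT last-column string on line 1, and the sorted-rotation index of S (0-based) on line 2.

Answer: C$aacaAcC
1

Derivation:
All 9 rotations (rotation i = S[i:]+S[:i]):
  rot[0] = AaaCccaC$
  rot[1] = aaCccaC$A
  rot[2] = aCccaC$Aa
  rot[3] = CccaC$Aaa
  rot[4] = ccaC$AaaC
  rot[5] = caC$AaaCc
  rot[6] = aC$AaaCcc
  rot[7] = C$AaaCcca
  rot[8] = $AaaCccaC
Sorted (with $ < everything):
  sorted[0] = $AaaCccaC  (last char: 'C')
  sorted[1] = AaaCccaC$  (last char: '$')
  sorted[2] = C$AaaCcca  (last char: 'a')
  sorted[3] = CccaC$Aaa  (last char: 'a')
  sorted[4] = aC$AaaCcc  (last char: 'c')
  sorted[5] = aCccaC$Aa  (last char: 'a')
  sorted[6] = aaCccaC$A  (last char: 'A')
  sorted[7] = caC$AaaCc  (last char: 'c')
  sorted[8] = ccaC$AaaC  (last char: 'C')
Last column: C$aacaAcC
Original string S is at sorted index 1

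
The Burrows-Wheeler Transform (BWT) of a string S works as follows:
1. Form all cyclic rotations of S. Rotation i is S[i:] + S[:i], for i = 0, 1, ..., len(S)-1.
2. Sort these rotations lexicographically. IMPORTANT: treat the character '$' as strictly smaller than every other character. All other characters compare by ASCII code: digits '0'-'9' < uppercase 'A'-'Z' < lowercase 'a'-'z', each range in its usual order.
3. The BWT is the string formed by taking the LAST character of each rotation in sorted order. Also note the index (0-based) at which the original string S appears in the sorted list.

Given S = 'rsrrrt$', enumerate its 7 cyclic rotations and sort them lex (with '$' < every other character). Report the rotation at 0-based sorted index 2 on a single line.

Answer: rrt$rsr

Derivation:
All 7 rotations (rotation i = S[i:]+S[:i]):
  rot[0] = rsrrrt$
  rot[1] = srrrt$r
  rot[2] = rrrt$rs
  rot[3] = rrt$rsr
  rot[4] = rt$rsrr
  rot[5] = t$rsrrr
  rot[6] = $rsrrrt
Sorted (with $ < everything):
  sorted[0] = $rsrrrt
  sorted[1] = rrrt$rs
  sorted[2] = rrt$rsr
  sorted[3] = rsrrrt$
  sorted[4] = rt$rsrr
  sorted[5] = srrrt$r
  sorted[6] = t$rsrrr
sorted[2] = rrt$rsr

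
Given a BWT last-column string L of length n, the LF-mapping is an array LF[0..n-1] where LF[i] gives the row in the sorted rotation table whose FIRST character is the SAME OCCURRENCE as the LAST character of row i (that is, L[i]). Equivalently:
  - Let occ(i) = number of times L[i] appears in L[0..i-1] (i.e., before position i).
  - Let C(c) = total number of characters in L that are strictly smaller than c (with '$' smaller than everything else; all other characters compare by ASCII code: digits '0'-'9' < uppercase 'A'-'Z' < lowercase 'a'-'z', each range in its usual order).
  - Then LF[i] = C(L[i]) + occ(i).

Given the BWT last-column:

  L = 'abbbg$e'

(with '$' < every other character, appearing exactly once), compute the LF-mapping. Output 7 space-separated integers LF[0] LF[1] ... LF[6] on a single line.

Char counts: '$':1, 'a':1, 'b':3, 'e':1, 'g':1
C (first-col start): C('$')=0, C('a')=1, C('b')=2, C('e')=5, C('g')=6
L[0]='a': occ=0, LF[0]=C('a')+0=1+0=1
L[1]='b': occ=0, LF[1]=C('b')+0=2+0=2
L[2]='b': occ=1, LF[2]=C('b')+1=2+1=3
L[3]='b': occ=2, LF[3]=C('b')+2=2+2=4
L[4]='g': occ=0, LF[4]=C('g')+0=6+0=6
L[5]='$': occ=0, LF[5]=C('$')+0=0+0=0
L[6]='e': occ=0, LF[6]=C('e')+0=5+0=5

Answer: 1 2 3 4 6 0 5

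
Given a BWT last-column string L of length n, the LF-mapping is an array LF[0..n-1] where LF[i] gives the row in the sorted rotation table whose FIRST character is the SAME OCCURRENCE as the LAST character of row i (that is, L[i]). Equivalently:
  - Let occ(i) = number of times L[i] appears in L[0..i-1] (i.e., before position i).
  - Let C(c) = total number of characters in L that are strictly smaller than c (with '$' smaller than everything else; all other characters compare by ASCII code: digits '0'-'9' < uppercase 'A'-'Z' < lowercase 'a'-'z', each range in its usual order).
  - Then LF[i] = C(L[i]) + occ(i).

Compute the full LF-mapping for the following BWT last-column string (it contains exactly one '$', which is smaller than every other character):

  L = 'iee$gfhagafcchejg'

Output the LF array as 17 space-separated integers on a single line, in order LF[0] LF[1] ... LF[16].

Char counts: '$':1, 'a':2, 'c':2, 'e':3, 'f':2, 'g':3, 'h':2, 'i':1, 'j':1
C (first-col start): C('$')=0, C('a')=1, C('c')=3, C('e')=5, C('f')=8, C('g')=10, C('h')=13, C('i')=15, C('j')=16
L[0]='i': occ=0, LF[0]=C('i')+0=15+0=15
L[1]='e': occ=0, LF[1]=C('e')+0=5+0=5
L[2]='e': occ=1, LF[2]=C('e')+1=5+1=6
L[3]='$': occ=0, LF[3]=C('$')+0=0+0=0
L[4]='g': occ=0, LF[4]=C('g')+0=10+0=10
L[5]='f': occ=0, LF[5]=C('f')+0=8+0=8
L[6]='h': occ=0, LF[6]=C('h')+0=13+0=13
L[7]='a': occ=0, LF[7]=C('a')+0=1+0=1
L[8]='g': occ=1, LF[8]=C('g')+1=10+1=11
L[9]='a': occ=1, LF[9]=C('a')+1=1+1=2
L[10]='f': occ=1, LF[10]=C('f')+1=8+1=9
L[11]='c': occ=0, LF[11]=C('c')+0=3+0=3
L[12]='c': occ=1, LF[12]=C('c')+1=3+1=4
L[13]='h': occ=1, LF[13]=C('h')+1=13+1=14
L[14]='e': occ=2, LF[14]=C('e')+2=5+2=7
L[15]='j': occ=0, LF[15]=C('j')+0=16+0=16
L[16]='g': occ=2, LF[16]=C('g')+2=10+2=12

Answer: 15 5 6 0 10 8 13 1 11 2 9 3 4 14 7 16 12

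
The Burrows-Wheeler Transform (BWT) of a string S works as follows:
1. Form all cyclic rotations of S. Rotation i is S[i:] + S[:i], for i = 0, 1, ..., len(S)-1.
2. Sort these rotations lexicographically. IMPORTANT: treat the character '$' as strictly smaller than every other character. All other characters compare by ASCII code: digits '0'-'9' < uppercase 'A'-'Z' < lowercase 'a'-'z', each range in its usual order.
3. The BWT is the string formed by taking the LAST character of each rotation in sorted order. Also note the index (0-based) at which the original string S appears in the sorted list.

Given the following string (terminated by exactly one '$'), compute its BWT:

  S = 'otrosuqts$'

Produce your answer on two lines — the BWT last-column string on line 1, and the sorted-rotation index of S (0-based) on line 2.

Answer: sr$uttooqs
2

Derivation:
All 10 rotations (rotation i = S[i:]+S[:i]):
  rot[0] = otrosuqts$
  rot[1] = trosuqts$o
  rot[2] = rosuqts$ot
  rot[3] = osuqts$otr
  rot[4] = suqts$otro
  rot[5] = uqts$otros
  rot[6] = qts$otrosu
  rot[7] = ts$otrosuq
  rot[8] = s$otrosuqt
  rot[9] = $otrosuqts
Sorted (with $ < everything):
  sorted[0] = $otrosuqts  (last char: 's')
  sorted[1] = osuqts$otr  (last char: 'r')
  sorted[2] = otrosuqts$  (last char: '$')
  sorted[3] = qts$otrosu  (last char: 'u')
  sorted[4] = rosuqts$ot  (last char: 't')
  sorted[5] = s$otrosuqt  (last char: 't')
  sorted[6] = suqts$otro  (last char: 'o')
  sorted[7] = trosuqts$o  (last char: 'o')
  sorted[8] = ts$otrosuq  (last char: 'q')
  sorted[9] = uqts$otros  (last char: 's')
Last column: sr$uttooqs
Original string S is at sorted index 2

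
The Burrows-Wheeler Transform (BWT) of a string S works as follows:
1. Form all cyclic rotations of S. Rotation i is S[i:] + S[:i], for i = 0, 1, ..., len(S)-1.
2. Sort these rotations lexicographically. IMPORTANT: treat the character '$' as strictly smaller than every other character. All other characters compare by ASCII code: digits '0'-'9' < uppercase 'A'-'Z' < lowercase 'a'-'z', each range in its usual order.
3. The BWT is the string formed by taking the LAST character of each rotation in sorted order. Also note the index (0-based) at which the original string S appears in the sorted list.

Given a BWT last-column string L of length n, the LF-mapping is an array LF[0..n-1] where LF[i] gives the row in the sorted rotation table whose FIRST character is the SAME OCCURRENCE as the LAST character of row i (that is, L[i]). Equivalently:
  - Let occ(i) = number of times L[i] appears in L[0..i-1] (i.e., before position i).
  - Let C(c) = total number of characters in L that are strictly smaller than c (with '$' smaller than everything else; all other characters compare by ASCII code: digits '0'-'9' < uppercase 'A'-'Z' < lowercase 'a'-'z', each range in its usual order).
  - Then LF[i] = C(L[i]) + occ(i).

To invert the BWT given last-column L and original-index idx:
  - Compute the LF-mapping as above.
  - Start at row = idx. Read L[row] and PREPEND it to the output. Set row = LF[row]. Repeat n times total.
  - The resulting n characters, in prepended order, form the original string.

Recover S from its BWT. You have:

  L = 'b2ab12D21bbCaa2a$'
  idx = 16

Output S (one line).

LF mapping: 13 3 9 14 1 4 8 5 2 15 16 7 10 11 6 12 0
Walk LF starting at row 16, prepending L[row]:
  step 1: row=16, L[16]='$', prepend. Next row=LF[16]=0
  step 2: row=0, L[0]='b', prepend. Next row=LF[0]=13
  step 3: row=13, L[13]='a', prepend. Next row=LF[13]=11
  step 4: row=11, L[11]='C', prepend. Next row=LF[11]=7
  step 5: row=7, L[7]='2', prepend. Next row=LF[7]=5
  step 6: row=5, L[5]='2', prepend. Next row=LF[5]=4
  step 7: row=4, L[4]='1', prepend. Next row=LF[4]=1
  step 8: row=1, L[1]='2', prepend. Next row=LF[1]=3
  step 9: row=3, L[3]='b', prepend. Next row=LF[3]=14
  step 10: row=14, L[14]='2', prepend. Next row=LF[14]=6
  step 11: row=6, L[6]='D', prepend. Next row=LF[6]=8
  step 12: row=8, L[8]='1', prepend. Next row=LF[8]=2
  step 13: row=2, L[2]='a', prepend. Next row=LF[2]=9
  step 14: row=9, L[9]='b', prepend. Next row=LF[9]=15
  step 15: row=15, L[15]='a', prepend. Next row=LF[15]=12
  step 16: row=12, L[12]='a', prepend. Next row=LF[12]=10
  step 17: row=10, L[10]='b', prepend. Next row=LF[10]=16
Reversed output: baaba1D2b2122Cab$

Answer: baaba1D2b2122Cab$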